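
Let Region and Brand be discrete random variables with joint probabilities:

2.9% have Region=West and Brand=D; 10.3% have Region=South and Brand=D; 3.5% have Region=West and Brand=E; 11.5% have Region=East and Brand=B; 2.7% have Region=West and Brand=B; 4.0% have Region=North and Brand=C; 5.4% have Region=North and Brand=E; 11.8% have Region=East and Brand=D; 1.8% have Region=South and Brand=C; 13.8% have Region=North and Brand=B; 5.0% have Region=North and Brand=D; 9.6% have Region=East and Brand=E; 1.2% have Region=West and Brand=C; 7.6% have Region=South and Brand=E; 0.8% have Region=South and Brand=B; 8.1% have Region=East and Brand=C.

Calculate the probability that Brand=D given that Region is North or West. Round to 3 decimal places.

P(Region=North) = 0.138 + 0.040 + 0.050 + 0.054 = 0.282.
P(Region=West) = 0.027 + 0.012 + 0.029 + 0.035 = 0.103.
P(Region ∈ {North, West}) = 0.282 + 0.103 = 0.385; P(Brand=D, Region ∈ {North, West}) = 0.050 + 0.029 = 0.079.
P(Brand=D | Region ∈ {North, West}) = 0.079/0.385 = 0.205.

0.205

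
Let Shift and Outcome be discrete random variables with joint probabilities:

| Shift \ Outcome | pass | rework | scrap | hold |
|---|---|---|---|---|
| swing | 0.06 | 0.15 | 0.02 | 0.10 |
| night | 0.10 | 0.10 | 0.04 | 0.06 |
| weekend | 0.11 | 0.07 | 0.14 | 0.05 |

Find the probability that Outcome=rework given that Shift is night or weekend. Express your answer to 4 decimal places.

0.2537

P(Shift=night) = 0.10 + 0.10 + 0.04 + 0.06 = 0.30.
P(Shift=weekend) = 0.11 + 0.07 + 0.14 + 0.05 = 0.37.
P(Shift ∈ {night, weekend}) = 0.30 + 0.37 = 0.67; P(Outcome=rework, Shift ∈ {night, weekend}) = 0.10 + 0.07 = 0.17.
P(Outcome=rework | Shift ∈ {night, weekend}) = 0.17/0.67 = 0.2537.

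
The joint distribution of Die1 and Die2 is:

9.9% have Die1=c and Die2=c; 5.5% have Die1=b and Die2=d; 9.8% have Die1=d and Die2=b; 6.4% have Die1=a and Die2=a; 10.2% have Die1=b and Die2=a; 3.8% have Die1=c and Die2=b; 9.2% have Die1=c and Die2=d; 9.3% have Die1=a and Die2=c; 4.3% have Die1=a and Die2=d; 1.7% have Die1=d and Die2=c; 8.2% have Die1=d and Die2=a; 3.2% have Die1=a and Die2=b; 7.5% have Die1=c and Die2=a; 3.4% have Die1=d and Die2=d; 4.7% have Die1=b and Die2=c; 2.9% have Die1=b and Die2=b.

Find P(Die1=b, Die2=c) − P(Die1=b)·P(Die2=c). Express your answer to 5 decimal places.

-0.01265

P(Die1=b) = 0.102 + 0.029 + 0.047 + 0.055 = 0.233.
P(Die2=c) = 0.093 + 0.047 + 0.099 + 0.017 = 0.256.
P(Die1=b, Die2=c) − P(Die1=b)P(Die2=c) = 0.047 − 0.233×0.256 = -0.01265.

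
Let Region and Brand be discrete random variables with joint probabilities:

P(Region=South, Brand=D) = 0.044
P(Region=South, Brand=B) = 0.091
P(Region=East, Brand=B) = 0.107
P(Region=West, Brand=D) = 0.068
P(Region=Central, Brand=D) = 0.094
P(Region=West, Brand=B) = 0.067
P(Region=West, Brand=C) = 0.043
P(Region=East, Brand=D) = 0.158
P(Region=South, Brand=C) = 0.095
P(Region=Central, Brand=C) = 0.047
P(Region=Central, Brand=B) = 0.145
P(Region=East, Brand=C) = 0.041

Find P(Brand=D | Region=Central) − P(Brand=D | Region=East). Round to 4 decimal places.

P(Region=Central) = 0.145 + 0.047 + 0.094 = 0.286; P(Brand=D | Region=Central) = 0.094/0.286 = 0.32867.
P(Region=East) = 0.107 + 0.041 + 0.158 = 0.306; P(Brand=D | Region=East) = 0.158/0.306 = 0.51634.
Difference = -0.1877.

-0.1877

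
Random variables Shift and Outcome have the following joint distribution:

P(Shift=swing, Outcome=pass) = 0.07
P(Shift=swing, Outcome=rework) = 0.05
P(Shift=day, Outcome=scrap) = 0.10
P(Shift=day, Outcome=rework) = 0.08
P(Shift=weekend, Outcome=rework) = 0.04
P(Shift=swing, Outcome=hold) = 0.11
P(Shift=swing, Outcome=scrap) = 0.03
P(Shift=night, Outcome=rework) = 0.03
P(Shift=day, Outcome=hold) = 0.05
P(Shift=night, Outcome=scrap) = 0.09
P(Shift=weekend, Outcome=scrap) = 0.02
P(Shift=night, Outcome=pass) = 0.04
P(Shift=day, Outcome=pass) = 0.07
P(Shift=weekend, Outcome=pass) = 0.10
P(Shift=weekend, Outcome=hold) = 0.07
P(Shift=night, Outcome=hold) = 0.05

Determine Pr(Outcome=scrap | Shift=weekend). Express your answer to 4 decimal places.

P(Shift=weekend) = 0.10 + 0.04 + 0.02 + 0.07 = 0.23.
P(Outcome=scrap | Shift=weekend) = 0.02/0.23 = 0.0870.

0.0870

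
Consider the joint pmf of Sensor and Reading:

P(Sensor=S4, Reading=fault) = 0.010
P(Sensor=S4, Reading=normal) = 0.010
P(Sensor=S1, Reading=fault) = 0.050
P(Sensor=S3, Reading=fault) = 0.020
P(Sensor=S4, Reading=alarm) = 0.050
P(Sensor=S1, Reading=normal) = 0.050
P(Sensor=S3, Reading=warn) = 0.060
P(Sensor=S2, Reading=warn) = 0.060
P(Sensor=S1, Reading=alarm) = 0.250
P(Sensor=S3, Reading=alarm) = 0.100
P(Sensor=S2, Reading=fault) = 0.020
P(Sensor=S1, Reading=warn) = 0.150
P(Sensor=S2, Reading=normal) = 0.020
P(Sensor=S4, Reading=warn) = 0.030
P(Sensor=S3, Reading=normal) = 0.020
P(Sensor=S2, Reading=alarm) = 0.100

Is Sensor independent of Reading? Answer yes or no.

yes

Every cell satisfies P(Sensor,Reading) = P(Sensor)·P(Reading). For instance P(Sensor=S1) = 0.500, P(Reading=alarm) = 0.500, and 0.500×0.500 = 0.250 matches the joint entry. So Sensor and Reading are independent.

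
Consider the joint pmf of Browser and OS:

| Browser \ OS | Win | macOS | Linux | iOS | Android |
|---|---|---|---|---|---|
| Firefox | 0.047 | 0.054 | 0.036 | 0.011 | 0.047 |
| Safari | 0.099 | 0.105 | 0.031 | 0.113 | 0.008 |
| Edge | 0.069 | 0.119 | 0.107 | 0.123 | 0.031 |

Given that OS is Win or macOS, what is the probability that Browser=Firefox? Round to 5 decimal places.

0.20487

P(OS=Win) = 0.047 + 0.099 + 0.069 = 0.215.
P(OS=macOS) = 0.054 + 0.105 + 0.119 = 0.278.
P(OS ∈ {Win, macOS}) = 0.215 + 0.278 = 0.493; P(Browser=Firefox, OS ∈ {Win, macOS}) = 0.047 + 0.054 = 0.101.
P(Browser=Firefox | OS ∈ {Win, macOS}) = 0.101/0.493 = 0.20487.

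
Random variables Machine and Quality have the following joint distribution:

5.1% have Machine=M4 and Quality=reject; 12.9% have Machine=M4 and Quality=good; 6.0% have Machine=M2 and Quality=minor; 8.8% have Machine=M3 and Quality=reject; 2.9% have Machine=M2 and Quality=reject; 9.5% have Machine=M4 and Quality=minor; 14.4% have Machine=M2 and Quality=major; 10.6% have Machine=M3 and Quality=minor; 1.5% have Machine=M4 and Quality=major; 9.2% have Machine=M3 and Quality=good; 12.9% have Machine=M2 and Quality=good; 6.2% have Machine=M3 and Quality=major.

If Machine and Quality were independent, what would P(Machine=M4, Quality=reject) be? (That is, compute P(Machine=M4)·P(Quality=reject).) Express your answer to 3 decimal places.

0.049

P(Machine=M4) = 0.129 + 0.095 + 0.015 + 0.051 = 0.290.
P(Quality=reject) = 0.029 + 0.088 + 0.051 = 0.168.
Product: 0.290 × 0.168 = 0.049.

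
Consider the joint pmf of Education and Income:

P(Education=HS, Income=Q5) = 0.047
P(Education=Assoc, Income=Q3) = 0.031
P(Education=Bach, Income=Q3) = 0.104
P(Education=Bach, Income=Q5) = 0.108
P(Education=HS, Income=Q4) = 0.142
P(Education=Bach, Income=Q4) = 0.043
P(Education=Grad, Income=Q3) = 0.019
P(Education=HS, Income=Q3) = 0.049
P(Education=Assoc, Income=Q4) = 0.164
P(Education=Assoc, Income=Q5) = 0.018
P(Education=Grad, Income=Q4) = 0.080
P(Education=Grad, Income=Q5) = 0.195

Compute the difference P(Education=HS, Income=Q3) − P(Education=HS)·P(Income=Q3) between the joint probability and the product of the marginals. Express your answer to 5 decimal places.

0.00069

P(Education=HS) = 0.049 + 0.142 + 0.047 = 0.238.
P(Income=Q3) = 0.049 + 0.031 + 0.104 + 0.019 = 0.203.
P(Education=HS, Income=Q3) − P(Education=HS)P(Income=Q3) = 0.049 − 0.238×0.203 = 0.00069.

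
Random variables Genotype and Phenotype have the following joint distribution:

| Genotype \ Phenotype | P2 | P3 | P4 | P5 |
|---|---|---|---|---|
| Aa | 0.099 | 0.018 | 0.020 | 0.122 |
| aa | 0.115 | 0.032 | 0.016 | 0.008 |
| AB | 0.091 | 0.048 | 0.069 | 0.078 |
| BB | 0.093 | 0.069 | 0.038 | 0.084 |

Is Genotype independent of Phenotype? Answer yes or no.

P(Genotype=aa) = 0.171 and P(Phenotype=P2) = 0.398, so their product is 0.06806, but P(Genotype=aa, Phenotype=P2) = 0.115. Since these differ, Genotype and Phenotype are not independent.

no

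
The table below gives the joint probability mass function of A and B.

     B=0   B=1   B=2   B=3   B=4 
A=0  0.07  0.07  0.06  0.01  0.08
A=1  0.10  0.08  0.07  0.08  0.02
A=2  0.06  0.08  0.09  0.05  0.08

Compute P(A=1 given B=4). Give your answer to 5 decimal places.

0.11111

P(B=4) = 0.08 + 0.02 + 0.08 = 0.18.
P(A=1 | B=4) = 0.02/0.18 = 0.11111.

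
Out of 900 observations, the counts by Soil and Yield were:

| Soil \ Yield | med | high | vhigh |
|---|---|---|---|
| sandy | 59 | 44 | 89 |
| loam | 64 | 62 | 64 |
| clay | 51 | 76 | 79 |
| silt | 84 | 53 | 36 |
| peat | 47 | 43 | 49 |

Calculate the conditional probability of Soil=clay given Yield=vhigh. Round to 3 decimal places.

Total with Yield=vhigh: 89 + 64 + 79 + 36 + 49 = 317.
P(Soil=clay | Yield=vhigh) = 79/317 = 0.249.

0.249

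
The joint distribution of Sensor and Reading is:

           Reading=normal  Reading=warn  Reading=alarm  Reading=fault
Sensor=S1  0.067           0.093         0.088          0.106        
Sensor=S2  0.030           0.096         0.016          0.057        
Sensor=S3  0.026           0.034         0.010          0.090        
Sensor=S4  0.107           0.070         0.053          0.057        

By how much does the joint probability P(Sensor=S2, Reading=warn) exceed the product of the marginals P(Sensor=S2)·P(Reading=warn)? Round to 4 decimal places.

0.0377

P(Sensor=S2) = 0.030 + 0.096 + 0.016 + 0.057 = 0.199.
P(Reading=warn) = 0.093 + 0.096 + 0.034 + 0.070 = 0.293.
P(Sensor=S2, Reading=warn) − P(Sensor=S2)P(Reading=warn) = 0.096 − 0.199×0.293 = 0.0377.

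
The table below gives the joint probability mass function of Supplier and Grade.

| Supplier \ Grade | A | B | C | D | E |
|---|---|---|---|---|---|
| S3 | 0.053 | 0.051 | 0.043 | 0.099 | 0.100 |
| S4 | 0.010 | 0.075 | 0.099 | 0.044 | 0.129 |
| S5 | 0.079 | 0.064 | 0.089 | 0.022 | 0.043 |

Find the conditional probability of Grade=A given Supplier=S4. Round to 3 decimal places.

0.028

P(Supplier=S4) = 0.010 + 0.075 + 0.099 + 0.044 + 0.129 = 0.357.
P(Grade=A | Supplier=S4) = 0.010/0.357 = 0.028.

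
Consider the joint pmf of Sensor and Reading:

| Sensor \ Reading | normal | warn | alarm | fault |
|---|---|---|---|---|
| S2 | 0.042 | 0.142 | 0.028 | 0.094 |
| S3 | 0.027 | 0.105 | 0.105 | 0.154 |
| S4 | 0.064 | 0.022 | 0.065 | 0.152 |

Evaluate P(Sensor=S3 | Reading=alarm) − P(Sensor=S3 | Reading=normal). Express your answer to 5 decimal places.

P(Reading=alarm) = 0.028 + 0.105 + 0.065 = 0.198; P(Sensor=S3 | Reading=alarm) = 0.105/0.198 = 0.530303.
P(Reading=normal) = 0.042 + 0.027 + 0.064 = 0.133; P(Sensor=S3 | Reading=normal) = 0.027/0.133 = 0.203008.
Difference = 0.32730.

0.32730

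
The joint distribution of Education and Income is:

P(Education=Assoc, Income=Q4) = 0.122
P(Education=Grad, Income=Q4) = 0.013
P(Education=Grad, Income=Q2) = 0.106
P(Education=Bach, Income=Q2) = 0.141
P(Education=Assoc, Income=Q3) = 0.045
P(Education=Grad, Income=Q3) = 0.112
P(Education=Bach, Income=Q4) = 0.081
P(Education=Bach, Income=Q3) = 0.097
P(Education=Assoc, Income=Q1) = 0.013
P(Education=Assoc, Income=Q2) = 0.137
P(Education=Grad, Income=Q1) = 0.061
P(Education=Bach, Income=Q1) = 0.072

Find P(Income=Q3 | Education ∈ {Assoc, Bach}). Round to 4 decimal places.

P(Education=Assoc) = 0.013 + 0.137 + 0.045 + 0.122 = 0.317.
P(Education=Bach) = 0.072 + 0.141 + 0.097 + 0.081 = 0.391.
P(Education ∈ {Assoc, Bach}) = 0.317 + 0.391 = 0.708; P(Income=Q3, Education ∈ {Assoc, Bach}) = 0.045 + 0.097 = 0.142.
P(Income=Q3 | Education ∈ {Assoc, Bach}) = 0.142/0.708 = 0.2006.

0.2006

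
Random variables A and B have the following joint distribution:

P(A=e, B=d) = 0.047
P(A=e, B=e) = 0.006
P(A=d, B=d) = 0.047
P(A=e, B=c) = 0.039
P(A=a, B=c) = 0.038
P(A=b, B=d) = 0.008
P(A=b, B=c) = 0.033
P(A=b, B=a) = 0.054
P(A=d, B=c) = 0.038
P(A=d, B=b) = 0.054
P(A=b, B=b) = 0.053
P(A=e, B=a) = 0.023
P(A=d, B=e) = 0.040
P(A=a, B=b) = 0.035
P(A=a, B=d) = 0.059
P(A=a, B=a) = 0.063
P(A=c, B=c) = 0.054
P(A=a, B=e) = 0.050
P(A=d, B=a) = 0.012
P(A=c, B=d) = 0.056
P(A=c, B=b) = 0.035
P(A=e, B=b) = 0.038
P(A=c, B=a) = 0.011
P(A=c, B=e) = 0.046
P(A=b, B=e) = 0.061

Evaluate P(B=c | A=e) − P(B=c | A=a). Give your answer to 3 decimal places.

P(A=e) = 0.023 + 0.038 + 0.039 + 0.047 + 0.006 = 0.153; P(B=c | A=e) = 0.039/0.153 = 0.2549.
P(A=a) = 0.063 + 0.035 + 0.038 + 0.059 + 0.050 = 0.245; P(B=c | A=a) = 0.038/0.245 = 0.1551.
Difference = 0.100.

0.100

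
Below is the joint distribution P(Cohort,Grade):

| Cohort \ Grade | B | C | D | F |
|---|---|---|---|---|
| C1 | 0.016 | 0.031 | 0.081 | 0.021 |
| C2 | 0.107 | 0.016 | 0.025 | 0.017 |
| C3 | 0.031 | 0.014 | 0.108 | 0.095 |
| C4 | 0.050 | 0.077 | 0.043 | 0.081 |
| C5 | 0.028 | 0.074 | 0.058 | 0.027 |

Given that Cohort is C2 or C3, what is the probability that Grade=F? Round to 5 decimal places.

P(Cohort=C2) = 0.107 + 0.016 + 0.025 + 0.017 = 0.165.
P(Cohort=C3) = 0.031 + 0.014 + 0.108 + 0.095 = 0.248.
P(Cohort ∈ {C2, C3}) = 0.165 + 0.248 = 0.413; P(Grade=F, Cohort ∈ {C2, C3}) = 0.017 + 0.095 = 0.112.
P(Grade=F | Cohort ∈ {C2, C3}) = 0.112/0.413 = 0.27119.

0.27119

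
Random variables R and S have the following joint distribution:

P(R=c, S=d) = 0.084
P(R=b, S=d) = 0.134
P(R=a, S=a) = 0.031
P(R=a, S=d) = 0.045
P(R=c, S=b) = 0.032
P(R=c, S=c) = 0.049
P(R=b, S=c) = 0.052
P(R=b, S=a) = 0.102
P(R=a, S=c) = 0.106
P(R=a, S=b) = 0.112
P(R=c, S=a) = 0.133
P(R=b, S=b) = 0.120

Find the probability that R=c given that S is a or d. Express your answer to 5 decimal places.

P(S=a) = 0.031 + 0.102 + 0.133 = 0.266.
P(S=d) = 0.045 + 0.134 + 0.084 = 0.263.
P(S ∈ {a, d}) = 0.266 + 0.263 = 0.529; P(R=c, S ∈ {a, d}) = 0.133 + 0.084 = 0.217.
P(R=c | S ∈ {a, d}) = 0.217/0.529 = 0.41021.

0.41021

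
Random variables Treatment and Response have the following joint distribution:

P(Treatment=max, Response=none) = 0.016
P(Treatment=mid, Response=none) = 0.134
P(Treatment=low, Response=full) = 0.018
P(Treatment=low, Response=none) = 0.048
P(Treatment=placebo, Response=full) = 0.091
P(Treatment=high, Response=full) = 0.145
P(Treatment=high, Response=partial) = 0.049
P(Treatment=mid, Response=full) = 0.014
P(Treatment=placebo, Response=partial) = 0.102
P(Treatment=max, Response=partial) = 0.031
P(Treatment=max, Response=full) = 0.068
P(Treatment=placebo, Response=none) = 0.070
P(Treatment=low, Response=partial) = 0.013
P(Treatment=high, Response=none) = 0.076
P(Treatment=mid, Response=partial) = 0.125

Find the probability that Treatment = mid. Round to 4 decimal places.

P(Treatment=mid) = 0.134 + 0.125 + 0.014 = 0.273.

0.2730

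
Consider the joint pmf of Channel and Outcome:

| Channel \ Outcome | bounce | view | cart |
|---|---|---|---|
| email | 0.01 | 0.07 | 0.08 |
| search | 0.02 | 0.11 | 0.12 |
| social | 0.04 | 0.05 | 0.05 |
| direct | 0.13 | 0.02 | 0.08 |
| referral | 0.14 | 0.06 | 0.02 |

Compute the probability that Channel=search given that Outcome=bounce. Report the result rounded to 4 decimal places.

0.0588

P(Outcome=bounce) = 0.01 + 0.02 + 0.04 + 0.13 + 0.14 = 0.34.
P(Channel=search | Outcome=bounce) = 0.02/0.34 = 0.0588.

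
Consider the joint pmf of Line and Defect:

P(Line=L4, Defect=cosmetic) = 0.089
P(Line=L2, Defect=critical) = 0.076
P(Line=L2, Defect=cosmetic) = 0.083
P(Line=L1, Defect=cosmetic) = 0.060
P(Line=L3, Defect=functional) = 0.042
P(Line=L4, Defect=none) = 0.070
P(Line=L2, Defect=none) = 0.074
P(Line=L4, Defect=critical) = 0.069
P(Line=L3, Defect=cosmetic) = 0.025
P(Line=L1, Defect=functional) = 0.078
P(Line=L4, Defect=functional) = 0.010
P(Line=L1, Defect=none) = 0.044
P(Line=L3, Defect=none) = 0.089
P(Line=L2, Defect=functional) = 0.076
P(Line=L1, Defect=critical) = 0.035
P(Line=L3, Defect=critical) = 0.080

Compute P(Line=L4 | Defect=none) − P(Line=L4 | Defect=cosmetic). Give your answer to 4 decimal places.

-0.0936

P(Defect=none) = 0.044 + 0.074 + 0.089 + 0.070 = 0.277; P(Line=L4 | Defect=none) = 0.070/0.277 = 0.25271.
P(Defect=cosmetic) = 0.060 + 0.083 + 0.025 + 0.089 = 0.257; P(Line=L4 | Defect=cosmetic) = 0.089/0.257 = 0.34630.
Difference = -0.0936.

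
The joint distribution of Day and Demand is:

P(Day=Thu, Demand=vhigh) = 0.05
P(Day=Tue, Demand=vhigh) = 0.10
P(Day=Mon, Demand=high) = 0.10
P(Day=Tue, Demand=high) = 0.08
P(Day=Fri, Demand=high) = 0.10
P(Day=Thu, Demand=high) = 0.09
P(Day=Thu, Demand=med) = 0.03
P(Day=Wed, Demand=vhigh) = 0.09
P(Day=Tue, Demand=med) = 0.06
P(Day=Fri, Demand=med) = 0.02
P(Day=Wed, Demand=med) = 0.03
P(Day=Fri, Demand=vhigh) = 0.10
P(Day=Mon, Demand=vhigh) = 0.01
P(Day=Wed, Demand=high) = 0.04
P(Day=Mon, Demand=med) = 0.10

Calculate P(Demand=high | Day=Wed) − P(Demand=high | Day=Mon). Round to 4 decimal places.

-0.2262

P(Day=Wed) = 0.03 + 0.04 + 0.09 = 0.16; P(Demand=high | Day=Wed) = 0.04/0.16 = 0.25000.
P(Day=Mon) = 0.10 + 0.10 + 0.01 = 0.21; P(Demand=high | Day=Mon) = 0.10/0.21 = 0.47619.
Difference = -0.2262.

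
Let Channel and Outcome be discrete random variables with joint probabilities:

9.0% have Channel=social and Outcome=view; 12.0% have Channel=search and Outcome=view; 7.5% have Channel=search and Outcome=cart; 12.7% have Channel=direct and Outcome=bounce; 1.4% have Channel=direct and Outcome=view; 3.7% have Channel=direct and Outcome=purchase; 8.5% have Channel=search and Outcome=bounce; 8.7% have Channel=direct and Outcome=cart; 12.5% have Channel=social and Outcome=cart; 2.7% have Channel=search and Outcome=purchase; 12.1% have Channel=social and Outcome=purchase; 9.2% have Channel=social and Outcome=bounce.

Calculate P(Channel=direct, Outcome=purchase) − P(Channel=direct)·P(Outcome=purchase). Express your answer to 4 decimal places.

-0.0120

P(Channel=direct) = 0.127 + 0.014 + 0.087 + 0.037 = 0.265.
P(Outcome=purchase) = 0.027 + 0.121 + 0.037 = 0.185.
P(Channel=direct, Outcome=purchase) − P(Channel=direct)P(Outcome=purchase) = 0.037 − 0.265×0.185 = -0.0120.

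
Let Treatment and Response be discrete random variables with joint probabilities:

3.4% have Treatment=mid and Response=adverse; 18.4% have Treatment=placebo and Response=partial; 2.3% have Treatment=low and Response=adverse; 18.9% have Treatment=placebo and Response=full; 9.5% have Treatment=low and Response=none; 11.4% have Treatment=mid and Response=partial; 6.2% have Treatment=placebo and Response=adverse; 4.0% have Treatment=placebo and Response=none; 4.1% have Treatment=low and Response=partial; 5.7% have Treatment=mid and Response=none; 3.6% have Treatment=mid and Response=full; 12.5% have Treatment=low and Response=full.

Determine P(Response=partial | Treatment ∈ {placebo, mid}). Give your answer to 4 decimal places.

0.4162

P(Treatment=placebo) = 0.040 + 0.184 + 0.189 + 0.062 = 0.475.
P(Treatment=mid) = 0.057 + 0.114 + 0.036 + 0.034 = 0.241.
P(Treatment ∈ {placebo, mid}) = 0.475 + 0.241 = 0.716; P(Response=partial, Treatment ∈ {placebo, mid}) = 0.184 + 0.114 = 0.298.
P(Response=partial | Treatment ∈ {placebo, mid}) = 0.298/0.716 = 0.4162.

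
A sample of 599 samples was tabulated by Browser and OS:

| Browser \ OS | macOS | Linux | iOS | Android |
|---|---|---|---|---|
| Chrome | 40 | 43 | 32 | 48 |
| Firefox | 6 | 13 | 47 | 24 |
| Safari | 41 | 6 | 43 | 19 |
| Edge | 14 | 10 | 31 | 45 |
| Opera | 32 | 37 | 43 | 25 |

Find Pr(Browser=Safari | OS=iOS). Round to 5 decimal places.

0.21939

Total with OS=iOS: 32 + 47 + 43 + 31 + 43 = 196.
P(Browser=Safari | OS=iOS) = 43/196 = 0.21939.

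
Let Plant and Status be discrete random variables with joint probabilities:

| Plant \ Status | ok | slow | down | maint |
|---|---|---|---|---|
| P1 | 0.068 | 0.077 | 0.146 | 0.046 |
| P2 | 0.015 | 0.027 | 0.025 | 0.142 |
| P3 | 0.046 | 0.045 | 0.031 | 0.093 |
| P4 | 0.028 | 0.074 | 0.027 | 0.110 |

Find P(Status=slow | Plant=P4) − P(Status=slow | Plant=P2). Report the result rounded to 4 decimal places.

0.1804

P(Plant=P4) = 0.028 + 0.074 + 0.027 + 0.110 = 0.239; P(Status=slow | Plant=P4) = 0.074/0.239 = 0.30962.
P(Plant=P2) = 0.015 + 0.027 + 0.025 + 0.142 = 0.209; P(Status=slow | Plant=P2) = 0.027/0.209 = 0.12919.
Difference = 0.1804.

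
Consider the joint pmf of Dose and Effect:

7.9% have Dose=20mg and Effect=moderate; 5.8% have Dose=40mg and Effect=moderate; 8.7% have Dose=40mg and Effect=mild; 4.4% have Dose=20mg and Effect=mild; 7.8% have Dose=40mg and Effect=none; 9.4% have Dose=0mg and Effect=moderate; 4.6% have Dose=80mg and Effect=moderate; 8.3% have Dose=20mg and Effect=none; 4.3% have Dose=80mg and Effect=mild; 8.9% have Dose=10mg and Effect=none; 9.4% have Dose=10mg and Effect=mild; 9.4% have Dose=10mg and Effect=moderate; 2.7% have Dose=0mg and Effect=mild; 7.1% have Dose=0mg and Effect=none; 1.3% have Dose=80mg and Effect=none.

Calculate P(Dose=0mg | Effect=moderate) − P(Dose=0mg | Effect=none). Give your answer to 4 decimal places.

0.0408

P(Effect=moderate) = 0.094 + 0.094 + 0.079 + 0.058 + 0.046 = 0.371; P(Dose=0mg | Effect=moderate) = 0.094/0.371 = 0.25337.
P(Effect=none) = 0.071 + 0.089 + 0.083 + 0.078 + 0.013 = 0.334; P(Dose=0mg | Effect=none) = 0.071/0.334 = 0.21257.
Difference = 0.0408.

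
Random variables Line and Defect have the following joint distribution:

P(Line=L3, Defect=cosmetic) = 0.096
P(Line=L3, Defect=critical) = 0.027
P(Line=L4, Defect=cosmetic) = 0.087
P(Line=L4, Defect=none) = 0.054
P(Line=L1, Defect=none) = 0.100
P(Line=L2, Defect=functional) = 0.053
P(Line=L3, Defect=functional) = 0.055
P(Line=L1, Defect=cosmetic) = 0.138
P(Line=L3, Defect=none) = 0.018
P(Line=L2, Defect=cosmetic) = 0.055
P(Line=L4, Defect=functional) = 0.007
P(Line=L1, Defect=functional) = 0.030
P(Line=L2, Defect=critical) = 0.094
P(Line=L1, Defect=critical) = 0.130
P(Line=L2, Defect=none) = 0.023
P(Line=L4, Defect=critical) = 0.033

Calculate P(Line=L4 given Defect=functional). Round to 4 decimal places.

P(Defect=functional) = 0.030 + 0.053 + 0.055 + 0.007 = 0.145.
P(Line=L4 | Defect=functional) = 0.007/0.145 = 0.0483.

0.0483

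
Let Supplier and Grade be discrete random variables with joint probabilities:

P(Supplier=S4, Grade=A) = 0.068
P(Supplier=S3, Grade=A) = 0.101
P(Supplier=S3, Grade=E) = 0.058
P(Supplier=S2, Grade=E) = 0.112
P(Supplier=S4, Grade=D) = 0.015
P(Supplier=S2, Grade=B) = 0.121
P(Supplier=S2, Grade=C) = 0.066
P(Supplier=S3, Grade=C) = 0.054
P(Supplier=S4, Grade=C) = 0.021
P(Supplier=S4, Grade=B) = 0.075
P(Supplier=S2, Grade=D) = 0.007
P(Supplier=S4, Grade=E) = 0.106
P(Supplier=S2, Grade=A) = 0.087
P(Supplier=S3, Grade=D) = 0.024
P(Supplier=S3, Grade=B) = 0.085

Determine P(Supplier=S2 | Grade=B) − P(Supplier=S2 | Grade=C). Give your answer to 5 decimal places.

P(Grade=B) = 0.121 + 0.085 + 0.075 = 0.281; P(Supplier=S2 | Grade=B) = 0.121/0.281 = 0.430605.
P(Grade=C) = 0.066 + 0.054 + 0.021 = 0.141; P(Supplier=S2 | Grade=C) = 0.066/0.141 = 0.468085.
Difference = -0.03748.

-0.03748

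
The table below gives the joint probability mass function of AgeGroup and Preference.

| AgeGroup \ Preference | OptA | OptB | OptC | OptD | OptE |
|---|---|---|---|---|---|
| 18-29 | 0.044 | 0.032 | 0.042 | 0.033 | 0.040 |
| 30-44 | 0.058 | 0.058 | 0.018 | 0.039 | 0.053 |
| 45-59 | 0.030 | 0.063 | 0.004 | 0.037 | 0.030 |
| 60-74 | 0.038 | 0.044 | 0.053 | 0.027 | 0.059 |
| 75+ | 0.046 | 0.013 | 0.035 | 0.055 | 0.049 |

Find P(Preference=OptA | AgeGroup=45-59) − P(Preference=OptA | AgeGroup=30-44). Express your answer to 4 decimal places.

P(AgeGroup=45-59) = 0.030 + 0.063 + 0.004 + 0.037 + 0.030 = 0.164; P(Preference=OptA | AgeGroup=45-59) = 0.030/0.164 = 0.18293.
P(AgeGroup=30-44) = 0.058 + 0.058 + 0.018 + 0.039 + 0.053 = 0.226; P(Preference=OptA | AgeGroup=30-44) = 0.058/0.226 = 0.25664.
Difference = -0.0737.

-0.0737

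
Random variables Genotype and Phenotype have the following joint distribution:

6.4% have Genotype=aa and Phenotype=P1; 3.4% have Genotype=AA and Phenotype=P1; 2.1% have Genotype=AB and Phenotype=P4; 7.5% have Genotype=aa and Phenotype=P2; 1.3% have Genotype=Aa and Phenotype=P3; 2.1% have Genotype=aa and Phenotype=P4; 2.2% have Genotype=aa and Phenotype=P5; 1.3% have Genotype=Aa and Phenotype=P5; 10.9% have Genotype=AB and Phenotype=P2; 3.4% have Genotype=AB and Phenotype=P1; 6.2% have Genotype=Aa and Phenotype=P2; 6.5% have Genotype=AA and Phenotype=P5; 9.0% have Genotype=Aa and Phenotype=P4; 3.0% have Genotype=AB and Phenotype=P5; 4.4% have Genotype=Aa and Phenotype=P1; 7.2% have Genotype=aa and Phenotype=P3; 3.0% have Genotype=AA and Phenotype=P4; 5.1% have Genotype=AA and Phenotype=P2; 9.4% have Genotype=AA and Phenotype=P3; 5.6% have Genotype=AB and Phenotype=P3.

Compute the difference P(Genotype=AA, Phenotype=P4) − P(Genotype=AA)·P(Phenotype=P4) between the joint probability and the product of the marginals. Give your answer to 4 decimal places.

P(Genotype=AA) = 0.034 + 0.051 + 0.094 + 0.030 + 0.065 = 0.274.
P(Phenotype=P4) = 0.030 + 0.090 + 0.021 + 0.021 = 0.162.
P(Genotype=AA, Phenotype=P4) − P(Genotype=AA)P(Phenotype=P4) = 0.030 − 0.274×0.162 = -0.0144.

-0.0144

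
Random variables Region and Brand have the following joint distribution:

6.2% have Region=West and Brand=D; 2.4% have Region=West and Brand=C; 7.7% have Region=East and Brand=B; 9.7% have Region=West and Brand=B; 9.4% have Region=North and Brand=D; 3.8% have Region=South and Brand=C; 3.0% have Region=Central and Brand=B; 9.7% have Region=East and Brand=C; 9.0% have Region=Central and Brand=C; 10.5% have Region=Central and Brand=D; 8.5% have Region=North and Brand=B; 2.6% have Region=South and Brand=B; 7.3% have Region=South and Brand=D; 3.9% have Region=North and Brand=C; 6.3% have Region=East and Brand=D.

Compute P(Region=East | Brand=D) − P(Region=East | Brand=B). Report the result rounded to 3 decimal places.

P(Brand=D) = 0.094 + 0.073 + 0.063 + 0.062 + 0.105 = 0.397; P(Region=East | Brand=D) = 0.063/0.397 = 0.1587.
P(Brand=B) = 0.085 + 0.026 + 0.077 + 0.097 + 0.030 = 0.315; P(Region=East | Brand=B) = 0.077/0.315 = 0.2444.
Difference = -0.086.

-0.086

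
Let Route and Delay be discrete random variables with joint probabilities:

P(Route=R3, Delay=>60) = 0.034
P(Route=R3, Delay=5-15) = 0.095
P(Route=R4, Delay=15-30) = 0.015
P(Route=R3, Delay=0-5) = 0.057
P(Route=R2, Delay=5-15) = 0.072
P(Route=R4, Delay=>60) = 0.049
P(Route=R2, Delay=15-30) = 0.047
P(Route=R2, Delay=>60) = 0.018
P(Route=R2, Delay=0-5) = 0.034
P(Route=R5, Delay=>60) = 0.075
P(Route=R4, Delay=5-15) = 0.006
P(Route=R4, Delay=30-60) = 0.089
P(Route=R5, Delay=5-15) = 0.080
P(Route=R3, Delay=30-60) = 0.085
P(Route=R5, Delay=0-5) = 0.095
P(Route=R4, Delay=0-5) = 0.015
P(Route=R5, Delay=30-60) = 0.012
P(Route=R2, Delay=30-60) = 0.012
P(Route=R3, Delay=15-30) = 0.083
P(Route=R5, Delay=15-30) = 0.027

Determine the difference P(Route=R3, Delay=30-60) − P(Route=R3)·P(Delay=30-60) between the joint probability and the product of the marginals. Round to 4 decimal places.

P(Route=R3) = 0.057 + 0.095 + 0.083 + 0.085 + 0.034 = 0.354.
P(Delay=30-60) = 0.012 + 0.085 + 0.089 + 0.012 = 0.198.
P(Route=R3, Delay=30-60) − P(Route=R3)P(Delay=30-60) = 0.085 − 0.354×0.198 = 0.0149.

0.0149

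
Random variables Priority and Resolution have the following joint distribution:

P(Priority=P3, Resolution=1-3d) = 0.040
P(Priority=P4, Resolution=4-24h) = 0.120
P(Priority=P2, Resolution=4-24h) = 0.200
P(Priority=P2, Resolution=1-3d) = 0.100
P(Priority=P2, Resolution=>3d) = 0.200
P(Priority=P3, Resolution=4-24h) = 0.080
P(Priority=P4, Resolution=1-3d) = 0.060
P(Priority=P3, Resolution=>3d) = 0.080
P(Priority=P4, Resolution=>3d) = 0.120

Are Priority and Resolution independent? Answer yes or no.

yes

Every cell satisfies P(Priority,Resolution) = P(Priority)·P(Resolution). For instance P(Priority=P4) = 0.300, P(Resolution=4-24h) = 0.400, and 0.300×0.400 = 0.120 matches the joint entry. So Priority and Resolution are independent.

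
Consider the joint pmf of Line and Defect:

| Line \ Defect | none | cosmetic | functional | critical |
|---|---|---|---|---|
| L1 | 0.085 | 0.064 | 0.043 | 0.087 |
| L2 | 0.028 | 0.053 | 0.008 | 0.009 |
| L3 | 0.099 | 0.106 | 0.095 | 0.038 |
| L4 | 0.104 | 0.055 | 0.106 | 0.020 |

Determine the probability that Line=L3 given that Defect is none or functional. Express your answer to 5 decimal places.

P(Defect=none) = 0.085 + 0.028 + 0.099 + 0.104 = 0.316.
P(Defect=functional) = 0.043 + 0.008 + 0.095 + 0.106 = 0.252.
P(Defect ∈ {none, functional}) = 0.316 + 0.252 = 0.568; P(Line=L3, Defect ∈ {none, functional}) = 0.099 + 0.095 = 0.194.
P(Line=L3 | Defect ∈ {none, functional}) = 0.194/0.568 = 0.34155.

0.34155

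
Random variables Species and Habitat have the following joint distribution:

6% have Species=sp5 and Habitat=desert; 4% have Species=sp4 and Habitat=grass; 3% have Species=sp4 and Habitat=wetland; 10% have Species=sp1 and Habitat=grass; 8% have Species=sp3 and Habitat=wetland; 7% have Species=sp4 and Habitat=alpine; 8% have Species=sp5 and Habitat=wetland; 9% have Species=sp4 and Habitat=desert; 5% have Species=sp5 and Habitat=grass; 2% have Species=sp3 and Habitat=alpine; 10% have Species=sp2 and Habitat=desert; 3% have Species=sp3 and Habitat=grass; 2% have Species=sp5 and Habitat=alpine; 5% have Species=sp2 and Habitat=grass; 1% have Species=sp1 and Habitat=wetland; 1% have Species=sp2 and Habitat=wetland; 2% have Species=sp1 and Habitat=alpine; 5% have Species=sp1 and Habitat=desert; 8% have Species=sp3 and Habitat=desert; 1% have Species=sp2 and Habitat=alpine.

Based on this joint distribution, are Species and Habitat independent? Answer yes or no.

no

P(Species=sp1) = 0.18 and P(Habitat=grass) = 0.27, so their product is 0.0486, but P(Species=sp1, Habitat=grass) = 0.10. Since these differ, Species and Habitat are not independent.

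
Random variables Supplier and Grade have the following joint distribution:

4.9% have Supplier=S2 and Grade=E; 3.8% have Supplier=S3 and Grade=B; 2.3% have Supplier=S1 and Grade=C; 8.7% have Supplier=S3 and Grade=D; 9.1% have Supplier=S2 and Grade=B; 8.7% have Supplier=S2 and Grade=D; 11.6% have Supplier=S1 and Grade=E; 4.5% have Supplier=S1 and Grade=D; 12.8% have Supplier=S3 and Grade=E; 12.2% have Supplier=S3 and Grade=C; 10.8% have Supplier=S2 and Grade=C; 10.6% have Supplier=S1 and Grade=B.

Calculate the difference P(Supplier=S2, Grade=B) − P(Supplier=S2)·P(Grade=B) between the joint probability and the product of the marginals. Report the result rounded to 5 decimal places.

P(Supplier=S2) = 0.091 + 0.108 + 0.087 + 0.049 = 0.335.
P(Grade=B) = 0.106 + 0.091 + 0.038 = 0.235.
P(Supplier=S2, Grade=B) − P(Supplier=S2)P(Grade=B) = 0.091 − 0.335×0.235 = 0.01228.

0.01228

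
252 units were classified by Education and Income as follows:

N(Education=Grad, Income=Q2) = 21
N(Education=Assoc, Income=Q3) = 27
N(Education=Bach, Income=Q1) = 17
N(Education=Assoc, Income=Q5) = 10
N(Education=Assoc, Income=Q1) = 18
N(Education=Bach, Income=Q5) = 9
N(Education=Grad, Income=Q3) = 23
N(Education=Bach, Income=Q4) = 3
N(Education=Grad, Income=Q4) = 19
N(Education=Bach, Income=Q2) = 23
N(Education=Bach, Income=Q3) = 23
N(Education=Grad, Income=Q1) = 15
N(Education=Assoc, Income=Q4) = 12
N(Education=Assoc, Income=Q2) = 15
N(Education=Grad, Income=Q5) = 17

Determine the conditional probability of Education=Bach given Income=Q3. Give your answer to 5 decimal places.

Total with Income=Q3: 27 + 23 + 23 = 73.
P(Education=Bach | Income=Q3) = 23/73 = 0.31507.

0.31507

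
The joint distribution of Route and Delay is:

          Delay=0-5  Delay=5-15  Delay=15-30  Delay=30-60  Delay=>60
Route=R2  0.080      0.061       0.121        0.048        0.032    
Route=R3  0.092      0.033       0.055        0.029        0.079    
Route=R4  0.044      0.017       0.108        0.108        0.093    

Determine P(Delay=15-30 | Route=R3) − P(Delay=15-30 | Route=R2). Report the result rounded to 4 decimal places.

-0.1628

P(Route=R3) = 0.092 + 0.033 + 0.055 + 0.029 + 0.079 = 0.288; P(Delay=15-30 | Route=R3) = 0.055/0.288 = 0.19097.
P(Route=R2) = 0.080 + 0.061 + 0.121 + 0.048 + 0.032 = 0.342; P(Delay=15-30 | Route=R2) = 0.121/0.342 = 0.35380.
Difference = -0.1628.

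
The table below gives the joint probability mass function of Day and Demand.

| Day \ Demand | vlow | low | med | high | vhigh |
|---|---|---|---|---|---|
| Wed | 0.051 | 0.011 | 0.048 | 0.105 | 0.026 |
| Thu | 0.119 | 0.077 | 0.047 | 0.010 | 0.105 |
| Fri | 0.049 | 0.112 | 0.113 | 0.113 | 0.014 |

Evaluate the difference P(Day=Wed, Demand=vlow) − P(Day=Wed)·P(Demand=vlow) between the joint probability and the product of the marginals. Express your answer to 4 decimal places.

P(Day=Wed) = 0.051 + 0.011 + 0.048 + 0.105 + 0.026 = 0.241.
P(Demand=vlow) = 0.051 + 0.119 + 0.049 = 0.219.
P(Day=Wed, Demand=vlow) − P(Day=Wed)P(Demand=vlow) = 0.051 − 0.241×0.219 = -0.0018.

-0.0018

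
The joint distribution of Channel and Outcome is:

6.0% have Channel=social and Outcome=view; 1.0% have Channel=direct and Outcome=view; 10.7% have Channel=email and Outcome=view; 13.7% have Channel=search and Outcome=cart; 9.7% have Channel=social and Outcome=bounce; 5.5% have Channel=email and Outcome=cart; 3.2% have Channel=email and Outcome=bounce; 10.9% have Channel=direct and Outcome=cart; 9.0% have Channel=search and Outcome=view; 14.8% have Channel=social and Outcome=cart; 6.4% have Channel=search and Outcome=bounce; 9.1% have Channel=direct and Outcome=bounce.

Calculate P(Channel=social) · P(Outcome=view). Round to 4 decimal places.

0.0814

P(Channel=social) = 0.097 + 0.060 + 0.148 = 0.305.
P(Outcome=view) = 0.107 + 0.090 + 0.060 + 0.010 = 0.267.
Product: 0.305 × 0.267 = 0.0814.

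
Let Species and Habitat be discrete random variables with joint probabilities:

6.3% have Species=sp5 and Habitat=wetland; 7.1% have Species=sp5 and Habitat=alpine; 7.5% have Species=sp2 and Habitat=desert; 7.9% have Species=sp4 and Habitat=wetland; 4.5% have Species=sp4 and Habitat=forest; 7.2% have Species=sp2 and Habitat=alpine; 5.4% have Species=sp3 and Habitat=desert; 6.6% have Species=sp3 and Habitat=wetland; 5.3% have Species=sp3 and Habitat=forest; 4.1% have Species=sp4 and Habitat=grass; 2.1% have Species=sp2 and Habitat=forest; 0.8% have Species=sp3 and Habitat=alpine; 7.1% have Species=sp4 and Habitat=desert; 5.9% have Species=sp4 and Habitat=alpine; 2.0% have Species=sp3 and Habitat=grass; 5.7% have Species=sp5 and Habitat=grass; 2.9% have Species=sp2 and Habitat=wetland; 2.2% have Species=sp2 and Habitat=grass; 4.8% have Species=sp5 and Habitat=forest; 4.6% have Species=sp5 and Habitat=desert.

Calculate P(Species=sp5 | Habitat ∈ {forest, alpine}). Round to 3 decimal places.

P(Habitat=forest) = 0.021 + 0.053 + 0.045 + 0.048 = 0.167.
P(Habitat=alpine) = 0.072 + 0.008 + 0.059 + 0.071 = 0.210.
P(Habitat ∈ {forest, alpine}) = 0.167 + 0.210 = 0.377; P(Species=sp5, Habitat ∈ {forest, alpine}) = 0.048 + 0.071 = 0.119.
P(Species=sp5 | Habitat ∈ {forest, alpine}) = 0.119/0.377 = 0.316.

0.316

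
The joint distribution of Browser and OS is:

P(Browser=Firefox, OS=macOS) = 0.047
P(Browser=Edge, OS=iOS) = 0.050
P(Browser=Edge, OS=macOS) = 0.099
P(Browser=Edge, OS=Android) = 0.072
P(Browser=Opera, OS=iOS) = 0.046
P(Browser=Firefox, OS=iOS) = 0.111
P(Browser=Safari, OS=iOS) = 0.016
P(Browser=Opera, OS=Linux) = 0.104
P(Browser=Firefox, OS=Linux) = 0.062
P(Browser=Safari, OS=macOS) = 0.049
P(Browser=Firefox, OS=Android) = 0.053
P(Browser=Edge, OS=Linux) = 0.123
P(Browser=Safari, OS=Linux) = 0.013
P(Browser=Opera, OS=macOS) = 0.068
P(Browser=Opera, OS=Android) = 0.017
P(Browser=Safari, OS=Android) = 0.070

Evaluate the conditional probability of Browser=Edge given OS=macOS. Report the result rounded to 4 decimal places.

0.3764

P(OS=macOS) = 0.047 + 0.049 + 0.099 + 0.068 = 0.263.
P(Browser=Edge | OS=macOS) = 0.099/0.263 = 0.3764.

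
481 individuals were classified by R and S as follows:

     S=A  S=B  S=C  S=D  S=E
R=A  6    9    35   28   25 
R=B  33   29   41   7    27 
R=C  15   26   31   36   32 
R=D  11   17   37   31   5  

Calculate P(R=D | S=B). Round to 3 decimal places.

Total with S=B: 9 + 29 + 26 + 17 = 81.
P(R=D | S=B) = 17/81 = 0.210.

0.210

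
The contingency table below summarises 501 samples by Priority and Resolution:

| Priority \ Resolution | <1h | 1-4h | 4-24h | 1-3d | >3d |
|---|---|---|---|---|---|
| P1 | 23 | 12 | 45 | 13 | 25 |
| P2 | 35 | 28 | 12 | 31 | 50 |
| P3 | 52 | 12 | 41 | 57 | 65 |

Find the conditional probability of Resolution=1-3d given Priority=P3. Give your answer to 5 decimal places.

Total with Priority=P3: 52 + 12 + 41 + 57 + 65 = 227.
P(Resolution=1-3d | Priority=P3) = 57/227 = 0.25110.

0.25110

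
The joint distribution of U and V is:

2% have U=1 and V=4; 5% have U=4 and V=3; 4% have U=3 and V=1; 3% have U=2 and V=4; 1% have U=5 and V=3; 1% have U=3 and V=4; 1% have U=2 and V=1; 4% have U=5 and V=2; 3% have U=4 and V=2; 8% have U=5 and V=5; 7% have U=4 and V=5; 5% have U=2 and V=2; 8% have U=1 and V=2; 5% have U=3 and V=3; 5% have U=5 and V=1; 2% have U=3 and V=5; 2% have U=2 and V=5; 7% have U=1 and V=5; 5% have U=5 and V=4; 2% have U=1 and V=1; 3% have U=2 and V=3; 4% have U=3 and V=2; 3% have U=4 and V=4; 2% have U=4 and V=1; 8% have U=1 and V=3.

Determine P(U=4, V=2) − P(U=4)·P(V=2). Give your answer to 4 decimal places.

P(U=4) = 0.02 + 0.03 + 0.05 + 0.03 + 0.07 = 0.20.
P(V=2) = 0.08 + 0.05 + 0.04 + 0.03 + 0.04 = 0.24.
P(U=4, V=2) − P(U=4)P(V=2) = 0.03 − 0.20×0.24 = -0.0180.

-0.0180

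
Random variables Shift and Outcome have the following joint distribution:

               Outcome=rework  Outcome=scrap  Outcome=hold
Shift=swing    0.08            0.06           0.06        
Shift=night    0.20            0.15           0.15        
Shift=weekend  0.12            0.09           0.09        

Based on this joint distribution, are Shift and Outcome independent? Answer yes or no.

yes

Every cell satisfies P(Shift,Outcome) = P(Shift)·P(Outcome). For instance P(Shift=weekend) = 0.30, P(Outcome=hold) = 0.30, and 0.30×0.30 = 0.09 matches the joint entry. So Shift and Outcome are independent.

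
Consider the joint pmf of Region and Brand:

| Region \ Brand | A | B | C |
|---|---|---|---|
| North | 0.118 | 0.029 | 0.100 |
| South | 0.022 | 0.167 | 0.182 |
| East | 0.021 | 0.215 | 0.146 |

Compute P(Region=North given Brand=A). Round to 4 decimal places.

P(Brand=A) = 0.118 + 0.022 + 0.021 = 0.161.
P(Region=North | Brand=A) = 0.118/0.161 = 0.7329.

0.7329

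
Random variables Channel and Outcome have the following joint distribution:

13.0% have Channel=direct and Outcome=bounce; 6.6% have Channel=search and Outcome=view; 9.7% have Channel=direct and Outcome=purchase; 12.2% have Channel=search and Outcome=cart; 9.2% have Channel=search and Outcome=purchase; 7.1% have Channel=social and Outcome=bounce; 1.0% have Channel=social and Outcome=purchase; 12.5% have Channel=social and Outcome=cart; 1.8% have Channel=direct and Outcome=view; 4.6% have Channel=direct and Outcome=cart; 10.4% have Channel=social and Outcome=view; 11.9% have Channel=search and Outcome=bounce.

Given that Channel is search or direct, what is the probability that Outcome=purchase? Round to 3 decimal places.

0.274

P(Channel=search) = 0.119 + 0.066 + 0.122 + 0.092 = 0.399.
P(Channel=direct) = 0.130 + 0.018 + 0.046 + 0.097 = 0.291.
P(Channel ∈ {search, direct}) = 0.399 + 0.291 = 0.690; P(Outcome=purchase, Channel ∈ {search, direct}) = 0.092 + 0.097 = 0.189.
P(Outcome=purchase | Channel ∈ {search, direct}) = 0.189/0.690 = 0.274.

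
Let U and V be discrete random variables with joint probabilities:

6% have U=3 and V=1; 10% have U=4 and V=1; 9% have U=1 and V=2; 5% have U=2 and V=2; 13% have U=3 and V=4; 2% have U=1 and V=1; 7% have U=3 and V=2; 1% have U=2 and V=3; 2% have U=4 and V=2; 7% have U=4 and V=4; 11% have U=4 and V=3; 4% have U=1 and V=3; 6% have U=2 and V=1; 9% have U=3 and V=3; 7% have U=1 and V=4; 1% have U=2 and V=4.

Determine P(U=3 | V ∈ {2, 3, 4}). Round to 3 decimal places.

0.382

P(V=2) = 0.09 + 0.05 + 0.07 + 0.02 = 0.23.
P(V=3) = 0.04 + 0.01 + 0.09 + 0.11 = 0.25.
P(V=4) = 0.07 + 0.01 + 0.13 + 0.07 = 0.28.
P(V ∈ {2, 3, 4}) = 0.23 + 0.25 + 0.28 = 0.76; P(U=3, V ∈ {2, 3, 4}) = 0.07 + 0.09 + 0.13 = 0.29.
P(U=3 | V ∈ {2, 3, 4}) = 0.29/0.76 = 0.382.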